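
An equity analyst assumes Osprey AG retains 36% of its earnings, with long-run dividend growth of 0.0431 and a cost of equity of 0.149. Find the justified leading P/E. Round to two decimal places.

Payout ratio b = 1 − 0.36 = 0.64.
Justified leading P/E = b/(r−g) = 0.64/(0.149−0.0431) = 6.0434

6.04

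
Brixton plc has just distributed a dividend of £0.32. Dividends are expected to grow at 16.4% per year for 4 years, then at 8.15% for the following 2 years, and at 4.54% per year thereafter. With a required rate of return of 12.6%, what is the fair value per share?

£6.45

Three-stage DDM. Project D₁…D_6; terminal Gordon value at t=6 with g = 0.0454; discount at r = 0.126.
D_1 = 0.3725
D_2 = 0.4336
D_3 = 0.5047
D_4 = 0.5874
D_5 = 0.6353
D_6 = 0.6871
TV_6 = 0.7183/(0.126−0.0454) = 8.9117
P₀ = Σ Dₜ/(1+r)ᵗ + TV_6/(1+r)^6 = 6.4523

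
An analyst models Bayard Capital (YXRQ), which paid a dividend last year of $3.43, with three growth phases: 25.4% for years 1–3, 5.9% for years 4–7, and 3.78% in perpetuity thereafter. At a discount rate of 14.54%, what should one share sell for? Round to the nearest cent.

$58.95

Three-stage DDM. Project D₁…D_7; terminal Gordon value at t=7 with g = 0.0378; discount at r = 0.1454.
D_1 = 4.3012
D_2 = 5.3937
D_3 = 6.7637
D_4 = 7.1628
D_5 = 7.5854
D_6 = 8.0329
D_7 = 8.5069
TV_7 = 8.8284/(0.1454−0.0378) = 82.0487
P₀ = Σ Dₜ/(1+r)ᵗ + TV_7/(1+r)^7 = 58.9460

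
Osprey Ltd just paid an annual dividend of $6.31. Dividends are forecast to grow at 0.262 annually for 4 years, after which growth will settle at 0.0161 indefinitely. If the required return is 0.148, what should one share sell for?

$103.15

Two-stage DDM. Project D₁…D_4 at 0.262, terminal growth 0.0161, discount at r = 0.148.
D_1 = 7.9632
D_2 = 10.0496
D_3 = 12.6826
D_4 = 16.0054
Terminal value at t=4: TV = D_5/(r−g) = 16.2631/(0.148−0.0161) = 123.2987
P₀ = 7.9632/(1+0.148)^1 + 10.0496/(1+0.148)^2 + 12.6826/(1+0.148)^3 + 16.0054/(1+0.148)^4 + 123.2987/(1+0.148)^4 = 103.1487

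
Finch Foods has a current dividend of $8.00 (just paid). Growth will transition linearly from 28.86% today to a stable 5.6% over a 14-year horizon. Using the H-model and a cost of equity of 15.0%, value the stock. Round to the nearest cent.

$228.44

H-model: P₀ = D₀[(1+g_L) + H(g_S−g_L)]/(r−g_L), with H = 14/2 = 7.
P₀ = 8.00 × [(1+0.056) + 7×(0.2886−0.056)] / (0.15−0.056)
   = 8.00 × 2.6842 / 0.094 = 228.4426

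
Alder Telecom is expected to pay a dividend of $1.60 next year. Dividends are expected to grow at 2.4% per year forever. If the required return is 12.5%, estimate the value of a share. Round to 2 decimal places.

Gordon growth model: P₀ = D₁/(r − g), with D₁ = 1.60 given directly.
P₀ = 1.6000 / (0.125 − 0.024) = 1.6000 / 0.101 = 15.8416

$15.84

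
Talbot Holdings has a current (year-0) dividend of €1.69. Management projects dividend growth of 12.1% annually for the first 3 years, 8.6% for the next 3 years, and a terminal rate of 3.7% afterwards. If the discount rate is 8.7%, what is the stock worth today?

€49.28

Three-stage DDM. Project D₁…D_6; terminal Gordon value at t=6 with g = 0.037; discount at r = 0.087.
D_1 = 1.8945
D_2 = 2.1237
D_3 = 2.3807
D_4 = 2.5854
D_5 = 2.8078
D_6 = 3.0492
TV_6 = 3.1621/(0.087−0.037) = 63.2414
P₀ = Σ Dₜ/(1+r)ᵗ + TV_6/(1+r)^6 = 49.2820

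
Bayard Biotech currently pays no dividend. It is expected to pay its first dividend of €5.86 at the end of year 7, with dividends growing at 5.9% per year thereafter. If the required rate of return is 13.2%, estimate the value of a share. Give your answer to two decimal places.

€38.15

Deferred-dividend DDM. At t=6 the remaining stream is a growing perpetuity with first payment D_7 = 5.86.
V_6 = D_7/(r−g) = 5.86/(0.132−0.059) = 80.2740
P₀ = V_6/(1+r)^6 = 80.2740/(1+0.132)^6 = 38.1501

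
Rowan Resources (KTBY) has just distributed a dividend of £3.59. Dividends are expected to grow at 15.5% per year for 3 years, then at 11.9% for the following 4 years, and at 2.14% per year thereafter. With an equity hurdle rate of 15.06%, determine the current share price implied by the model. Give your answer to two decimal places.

Three-stage DDM. Project D₁…D_7; terminal Gordon value at t=7 with g = 0.0214; discount at r = 0.1506.
D_1 = 4.1464
D_2 = 4.7891
D_3 = 5.5315
D_4 = 6.1897
D_5 = 6.9263
D_6 = 7.7505
D_7 = 8.6728
TV_7 = 8.8584/(0.1506−0.0214) = 68.5637
P₀ = Σ Dₜ/(1+r)ᵗ + TV_7/(1+r)^7 = 50.0893

£50.09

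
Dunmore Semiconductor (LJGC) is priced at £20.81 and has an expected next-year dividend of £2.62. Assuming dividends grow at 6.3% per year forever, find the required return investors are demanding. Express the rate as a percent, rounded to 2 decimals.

18.89%

Rearranging the constant-growth DDM: r = D₁/P₀ + g.
r = 2.6200 / 20.81 + 0.063 = 0.12590 + 0.063 = 0.18890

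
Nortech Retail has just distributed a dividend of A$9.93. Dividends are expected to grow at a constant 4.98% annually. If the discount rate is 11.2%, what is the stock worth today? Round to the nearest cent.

Gordon growth model: P₀ = D₁/(r − g). D₁ = 9.93 × (1 + 0.0498) = 10.4245.
P₀ = 10.4245 / (0.112 − 0.0498) = 10.4245 / 0.0622 = 167.5967

A$167.60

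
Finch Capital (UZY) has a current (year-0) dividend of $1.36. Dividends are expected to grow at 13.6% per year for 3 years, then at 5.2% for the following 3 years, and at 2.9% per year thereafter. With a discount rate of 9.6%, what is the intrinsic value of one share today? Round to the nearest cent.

$29.14

Three-stage DDM. Project D₁…D_6; terminal Gordon value at t=6 with g = 0.029; discount at r = 0.096.
D_1 = 1.5450
D_2 = 1.7551
D_3 = 1.9938
D_4 = 2.0974
D_5 = 2.2065
D_6 = 2.3212
TV_6 = 2.3886/(0.096−0.029) = 35.6502
P₀ = Σ Dₜ/(1+r)ᵗ + TV_6/(1+r)^6 = 29.1415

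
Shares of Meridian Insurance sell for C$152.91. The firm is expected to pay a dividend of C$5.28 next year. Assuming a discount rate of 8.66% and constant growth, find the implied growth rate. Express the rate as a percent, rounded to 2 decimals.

5.21%

From P₀ = D₁/(r − g), the implied growth is g = r − D₁/P₀.
g = 0.0866 − 5.28/152.91 = 0.0866 − 0.03453 = 0.05207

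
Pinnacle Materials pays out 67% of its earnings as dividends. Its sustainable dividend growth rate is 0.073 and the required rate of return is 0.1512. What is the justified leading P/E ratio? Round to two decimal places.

Justified leading P/E = b/(r−g) = 0.67/(0.1512−0.073) = 8.5678

8.57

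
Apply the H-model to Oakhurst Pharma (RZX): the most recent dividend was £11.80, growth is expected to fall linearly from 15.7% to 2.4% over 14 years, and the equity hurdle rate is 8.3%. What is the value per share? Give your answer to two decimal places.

H-model: P₀ = D₀[(1+g_L) + H(g_S−g_L)]/(r−g_L), with H = 14/2 = 7.
P₀ = 11.80 × [(1+0.024) + 7×(0.157−0.024)] / (0.083−0.024)
   = 11.80 × 1.9550 / 0.059 = 391.0000

£391.00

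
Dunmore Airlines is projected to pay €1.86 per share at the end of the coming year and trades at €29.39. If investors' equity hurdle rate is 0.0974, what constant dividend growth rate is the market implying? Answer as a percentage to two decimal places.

3.41%

From P₀ = D₁/(r − g), the implied growth is g = r − D₁/P₀.
g = 0.0974 − 1.86/29.39 = 0.0974 − 0.06329 = 0.03411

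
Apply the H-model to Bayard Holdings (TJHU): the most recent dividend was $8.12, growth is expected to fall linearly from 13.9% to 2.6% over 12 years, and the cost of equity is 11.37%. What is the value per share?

$157.77

H-model: P₀ = D₀[(1+g_L) + H(g_S−g_L)]/(r−g_L), with H = 12/2 = 6.
P₀ = 8.12 × [(1+0.026) + 6×(0.139−0.026)] / (0.1137−0.026)
   = 8.12 × 1.7040 / 0.0877 = 157.7706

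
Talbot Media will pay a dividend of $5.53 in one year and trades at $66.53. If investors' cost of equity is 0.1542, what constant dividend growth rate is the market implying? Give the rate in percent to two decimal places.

From P₀ = D₁/(r − g), the implied growth is g = r − D₁/P₀.
g = 0.1542 − 5.53/66.53 = 0.1542 − 0.08312 = 0.07108

7.11%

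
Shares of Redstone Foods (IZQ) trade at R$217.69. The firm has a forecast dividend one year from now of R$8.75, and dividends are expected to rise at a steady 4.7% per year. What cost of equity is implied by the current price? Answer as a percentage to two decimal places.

Rearranging the constant-growth DDM: r = D₁/P₀ + g.
r = 8.7500 / 217.69 + 0.047 = 0.04019 + 0.047 = 0.08719

8.72%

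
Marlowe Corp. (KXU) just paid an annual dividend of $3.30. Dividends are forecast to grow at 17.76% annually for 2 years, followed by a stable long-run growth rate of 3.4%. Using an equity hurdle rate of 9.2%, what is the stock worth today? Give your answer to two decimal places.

$75.81

Two-stage DDM. Project D₁…D_2 at 0.1776, terminal growth 0.034, discount at r = 0.092.
D_1 = 3.8861
D_2 = 4.5762
Terminal value at t=2: TV = D_3/(r−g) = 4.7318/(0.092−0.034) = 81.5835
P₀ = 3.8861/(1+0.092)^1 + 4.5762/(1+0.092)^2 + 81.5835/(1+0.092)^2 = 75.8122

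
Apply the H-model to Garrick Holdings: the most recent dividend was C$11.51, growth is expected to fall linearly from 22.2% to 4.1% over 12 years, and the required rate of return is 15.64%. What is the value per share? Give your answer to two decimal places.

H-model: P₀ = D₀[(1+g_L) + H(g_S−g_L)]/(r−g_L), with H = 12/2 = 6.
P₀ = 11.51 × [(1+0.041) + 6×(0.222−0.041)] / (0.1564−0.041)
   = 11.51 × 2.1270 / 0.1154 = 212.1471

C$212.15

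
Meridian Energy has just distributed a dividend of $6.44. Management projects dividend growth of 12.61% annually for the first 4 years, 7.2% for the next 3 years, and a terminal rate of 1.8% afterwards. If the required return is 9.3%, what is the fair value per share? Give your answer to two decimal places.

$141.64

Three-stage DDM. Project D₁…D_7; terminal Gordon value at t=7 with g = 0.018; discount at r = 0.093.
D_1 = 7.2521
D_2 = 8.1666
D_3 = 9.1964
D_4 = 10.3560
D_5 = 11.1017
D_6 = 11.9010
D_7 = 12.7579
TV_7 = 12.9875/(0.093−0.018) = 173.1668
P₀ = Σ Dₜ/(1+r)ᵗ + TV_7/(1+r)^7 = 141.6362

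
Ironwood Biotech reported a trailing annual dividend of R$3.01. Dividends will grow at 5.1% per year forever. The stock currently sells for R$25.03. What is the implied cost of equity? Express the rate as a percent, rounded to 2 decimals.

17.74%

Rearranging the constant-growth DDM: r = D₁/P₀ + g.
D₁ = 3.01 × (1 + 0.051) = 3.1635.
r = 3.1635 / 25.03 + 0.051 = 0.12639 + 0.051 = 0.17739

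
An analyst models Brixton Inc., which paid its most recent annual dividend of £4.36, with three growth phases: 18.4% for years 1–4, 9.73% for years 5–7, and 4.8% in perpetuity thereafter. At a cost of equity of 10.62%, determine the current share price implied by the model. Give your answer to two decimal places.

£138.19

Three-stage DDM. Project D₁…D_7; terminal Gordon value at t=7 with g = 0.048; discount at r = 0.1062.
D_1 = 5.1622
D_2 = 6.1121
D_3 = 7.2367
D_4 = 8.5683
D_5 = 9.4020
D_6 = 10.3168
D_7 = 11.3206
TV_7 = 11.8640/(0.1062−0.048) = 203.8486
P₀ = Σ Dₜ/(1+r)ᵗ + TV_7/(1+r)^7 = 138.1923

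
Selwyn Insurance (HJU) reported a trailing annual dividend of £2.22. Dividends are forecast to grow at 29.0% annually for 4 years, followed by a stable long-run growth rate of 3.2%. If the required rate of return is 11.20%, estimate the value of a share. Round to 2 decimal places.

£64.92

Two-stage DDM. Project D₁…D_4 at 0.29, terminal growth 0.032, discount at r = 0.112.
D_1 = 2.8638
D_2 = 3.6943
D_3 = 4.7656
D_4 = 6.1477
Terminal value at t=4: TV = D_5/(r−g) = 6.3444/(0.112−0.032) = 79.3052
P₀ = 2.8638/(1+0.112)^1 + 3.6943/(1+0.112)^2 + 4.7656/(1+0.112)^3 + 6.1477/(1+0.112)^4 + 79.3052/(1+0.112)^4 = 64.9154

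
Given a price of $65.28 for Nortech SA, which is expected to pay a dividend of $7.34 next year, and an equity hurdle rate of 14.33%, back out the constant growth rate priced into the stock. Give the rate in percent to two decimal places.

3.09%

From P₀ = D₁/(r − g), the implied growth is g = r − D₁/P₀.
g = 0.1433 − 7.34/65.28 = 0.1433 − 0.11244 = 0.03086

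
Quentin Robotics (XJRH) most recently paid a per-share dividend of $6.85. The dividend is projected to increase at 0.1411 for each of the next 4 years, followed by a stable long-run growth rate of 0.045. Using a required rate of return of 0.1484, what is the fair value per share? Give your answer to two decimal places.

Two-stage DDM. Project D₁…D_4 at 0.1411, terminal growth 0.045, discount at r = 0.1484.
D_1 = 7.8165
D_2 = 8.9194
D_3 = 10.1780
D_4 = 11.6141
Terminal value at t=4: TV = D_5/(r−g) = 12.1367/(0.1484−0.045) = 117.3765
P₀ = 7.8165/(1+0.1484)^1 + 8.9194/(1+0.1484)^2 + 10.1780/(1+0.1484)^3 + 11.6141/(1+0.1484)^4 + 117.3765/(1+0.1484)^4 = 94.4525

$94.45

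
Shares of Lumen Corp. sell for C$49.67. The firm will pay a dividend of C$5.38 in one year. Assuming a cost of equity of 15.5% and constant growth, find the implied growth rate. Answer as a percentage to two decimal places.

4.67%

From P₀ = D₁/(r − g), the implied growth is g = r − D₁/P₀.
g = 0.155 − 5.38/49.67 = 0.155 − 0.10831 = 0.04669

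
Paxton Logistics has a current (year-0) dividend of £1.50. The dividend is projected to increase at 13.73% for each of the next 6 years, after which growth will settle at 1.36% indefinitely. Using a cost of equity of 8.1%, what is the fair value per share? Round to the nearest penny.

Two-stage DDM. Project D₁…D_6 at 0.1373, terminal growth 0.0136, discount at r = 0.081.
D_1 = 1.7060
D_2 = 1.9402
D_3 = 2.2066
D_4 = 2.5095
D_5 = 2.8541
D_6 = 3.2459
Terminal value at t=6: TV = D_7/(r−g) = 3.2901/(0.081−0.0136) = 48.8144
P₀ = 1.7060/(1+0.081)^1 + 1.9402/(1+0.081)^2 + 2.2066/(1+0.081)^3 + 2.5095/(1+0.081)^4 + 2.8541/(1+0.081)^5 + 3.2459/(1+0.081)^6 + 48.8144/(1+0.081)^6 = 41.3816

£41.38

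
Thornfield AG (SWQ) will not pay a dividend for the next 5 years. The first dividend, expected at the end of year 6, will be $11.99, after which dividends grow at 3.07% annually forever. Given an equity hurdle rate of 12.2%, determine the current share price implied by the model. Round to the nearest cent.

Deferred-dividend DDM. At t=5 the remaining stream is a growing perpetuity with first payment D_6 = 11.99.
V_5 = D_6/(r−g) = 11.99/(0.122−0.0307) = 131.3253
P₀ = V_5/(1+r)^5 = 131.3253/(1+0.122)^5 = 73.8557

$73.86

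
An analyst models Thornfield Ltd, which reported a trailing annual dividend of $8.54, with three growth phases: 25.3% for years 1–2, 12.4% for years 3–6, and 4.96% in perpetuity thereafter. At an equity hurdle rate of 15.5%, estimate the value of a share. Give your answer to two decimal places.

Three-stage DDM. Project D₁…D_6; terminal Gordon value at t=6 with g = 0.0496; discount at r = 0.155.
D_1 = 10.7006
D_2 = 13.4079
D_3 = 15.0705
D_4 = 16.9392
D_5 = 19.0396
D_6 = 21.4006
TV_6 = 22.4620/(0.155−0.0496) = 213.1123
P₀ = Σ Dₜ/(1+r)ᵗ + TV_6/(1+r)^6 = 146.6589

$146.66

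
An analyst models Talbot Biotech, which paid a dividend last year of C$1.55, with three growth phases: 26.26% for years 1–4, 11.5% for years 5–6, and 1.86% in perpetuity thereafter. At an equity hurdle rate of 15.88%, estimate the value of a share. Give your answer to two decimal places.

C$26.54

Three-stage DDM. Project D₁…D_6; terminal Gordon value at t=6 with g = 0.0186; discount at r = 0.1588.
D_1 = 1.9570
D_2 = 2.4709
D_3 = 3.1198
D_4 = 3.9391
D_5 = 4.3921
D_6 = 4.8972
TV_6 = 4.9883/(0.1588−0.0186) = 35.5795
P₀ = Σ Dₜ/(1+r)ᵗ + TV_6/(1+r)^6 = 26.5373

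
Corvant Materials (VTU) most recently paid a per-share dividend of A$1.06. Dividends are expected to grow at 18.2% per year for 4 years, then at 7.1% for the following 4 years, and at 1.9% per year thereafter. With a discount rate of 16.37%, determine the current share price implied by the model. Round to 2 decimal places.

A$13.79

Three-stage DDM. Project D₁…D_8; terminal Gordon value at t=8 with g = 0.019; discount at r = 0.1637.
D_1 = 1.2529
D_2 = 1.4810
D_3 = 1.7505
D_4 = 2.0691
D_5 = 2.2160
D_6 = 2.3733
D_7 = 2.5418
D_8 = 2.7223
TV_8 = 2.7740/(0.1637−0.019) = 19.1708
P₀ = Σ Dₜ/(1+r)ᵗ + TV_8/(1+r)^8 = 13.7929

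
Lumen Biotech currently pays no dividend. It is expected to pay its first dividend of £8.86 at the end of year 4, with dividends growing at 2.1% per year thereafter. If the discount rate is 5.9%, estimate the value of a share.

Deferred-dividend DDM. At t=3 the remaining stream is a growing perpetuity with first payment D_4 = 8.86.
V_3 = D_4/(r−g) = 8.86/(0.059−0.021) = 233.1579
P₀ = V_3/(1+r)^3 = 233.1579/(1+0.059)^3 = 196.3190

£196.32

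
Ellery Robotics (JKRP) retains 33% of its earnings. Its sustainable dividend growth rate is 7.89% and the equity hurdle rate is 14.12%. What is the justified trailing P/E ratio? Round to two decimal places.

11.60

Payout ratio b = 1 − 0.33 = 0.67.
Justified trailing P/E = b(1+g)/(r−g) = 0.67×(1+0.0789)/(0.1412−0.0789) = 11.6029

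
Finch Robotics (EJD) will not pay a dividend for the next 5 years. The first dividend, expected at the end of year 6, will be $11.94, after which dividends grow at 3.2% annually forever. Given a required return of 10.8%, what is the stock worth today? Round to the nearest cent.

$94.08

Deferred-dividend DDM. At t=5 the remaining stream is a growing perpetuity with first payment D_6 = 11.94.
V_5 = D_6/(r−g) = 11.94/(0.108−0.032) = 157.1053
P₀ = V_5/(1+r)^5 = 157.1053/(1+0.108)^5 = 94.0788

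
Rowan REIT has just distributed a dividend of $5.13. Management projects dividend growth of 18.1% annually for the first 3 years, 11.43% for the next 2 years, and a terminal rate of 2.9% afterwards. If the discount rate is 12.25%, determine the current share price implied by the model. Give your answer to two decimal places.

$93.66

Three-stage DDM. Project D₁…D_5; terminal Gordon value at t=5 with g = 0.029; discount at r = 0.1225.
D_1 = 6.0585
D_2 = 7.1551
D_3 = 8.4502
D_4 = 9.4161
D_5 = 10.4923
TV_5 = 10.7966/(0.1225−0.029) = 115.4716
P₀ = Σ Dₜ/(1+r)ᵗ + TV_5/(1+r)^5 = 93.6644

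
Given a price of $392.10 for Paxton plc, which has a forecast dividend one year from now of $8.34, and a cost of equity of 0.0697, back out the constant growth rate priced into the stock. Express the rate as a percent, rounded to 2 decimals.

4.84%

From P₀ = D₁/(r − g), the implied growth is g = r − D₁/P₀.
g = 0.0697 − 8.34/392.10 = 0.0697 − 0.02127 = 0.04843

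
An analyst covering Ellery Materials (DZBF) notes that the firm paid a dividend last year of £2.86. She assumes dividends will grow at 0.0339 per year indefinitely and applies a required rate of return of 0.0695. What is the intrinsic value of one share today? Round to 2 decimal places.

£83.06

Gordon growth model: P₀ = D₁/(r − g). D₁ = 2.86 × (1 + 0.0339) = 2.9570.
P₀ = 2.9570 / (0.0695 − 0.0339) = 2.9570 / 0.0356 = 83.0605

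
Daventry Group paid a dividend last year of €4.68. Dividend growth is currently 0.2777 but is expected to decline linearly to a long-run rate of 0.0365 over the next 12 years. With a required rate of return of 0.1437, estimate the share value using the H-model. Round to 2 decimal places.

H-model: P₀ = D₀[(1+g_L) + H(g_S−g_L)]/(r−g_L), with H = 12/2 = 6.
P₀ = 4.68 × [(1+0.0365) + 6×(0.2777−0.0365)] / (0.1437−0.0365)
   = 4.68 × 2.4837 / 0.1072 = 108.4302

€108.43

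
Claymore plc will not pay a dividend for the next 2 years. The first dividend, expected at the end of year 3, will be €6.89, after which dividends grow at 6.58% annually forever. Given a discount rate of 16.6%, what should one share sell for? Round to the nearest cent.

Deferred-dividend DDM. At t=2 the remaining stream is a growing perpetuity with first payment D_3 = 6.89.
V_2 = D_3/(r−g) = 6.89/(0.166−0.0658) = 68.7625
P₀ = V_2/(1+r)^2 = 68.7625/(1+0.166)^2 = 50.5772

€50.58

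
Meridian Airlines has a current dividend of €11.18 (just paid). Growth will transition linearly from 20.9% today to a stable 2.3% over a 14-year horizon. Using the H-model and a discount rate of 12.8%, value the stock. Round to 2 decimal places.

H-model: P₀ = D₀[(1+g_L) + H(g_S−g_L)]/(r−g_L), with H = 14/2 = 7.
P₀ = 11.18 × [(1+0.023) + 7×(0.209−0.023)] / (0.128−0.023)
   = 11.18 × 2.3250 / 0.105 = 247.5571

€247.56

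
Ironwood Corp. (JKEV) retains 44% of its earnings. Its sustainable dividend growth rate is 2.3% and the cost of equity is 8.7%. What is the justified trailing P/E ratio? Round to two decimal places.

8.95

Payout ratio b = 1 − 0.44 = 0.56.
Justified trailing P/E = b(1+g)/(r−g) = 0.56×(1+0.023)/(0.087−0.023) = 8.9512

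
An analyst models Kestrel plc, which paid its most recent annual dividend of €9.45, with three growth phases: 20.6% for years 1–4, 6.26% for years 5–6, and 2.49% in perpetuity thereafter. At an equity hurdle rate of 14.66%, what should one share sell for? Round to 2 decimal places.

€147.26

Three-stage DDM. Project D₁…D_6; terminal Gordon value at t=6 with g = 0.0249; discount at r = 0.1466.
D_1 = 11.3967
D_2 = 13.7444
D_3 = 16.5758
D_4 = 19.9904
D_5 = 21.2418
D_6 = 22.5715
TV_6 = 23.1335/(0.1466−0.0249) = 190.0866
P₀ = Σ Dₜ/(1+r)ᵗ + TV_6/(1+r)^6 = 147.2602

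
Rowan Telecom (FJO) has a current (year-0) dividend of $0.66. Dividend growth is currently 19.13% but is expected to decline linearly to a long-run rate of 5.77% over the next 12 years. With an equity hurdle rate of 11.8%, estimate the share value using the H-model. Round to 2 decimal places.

H-model: P₀ = D₀[(1+g_L) + H(g_S−g_L)]/(r−g_L), with H = 12/2 = 6.
P₀ = 0.66 × [(1+0.0577) + 6×(0.1913−0.0577)] / (0.118−0.0577)
   = 0.66 × 1.8593 / 0.0603 = 20.3505

$20.35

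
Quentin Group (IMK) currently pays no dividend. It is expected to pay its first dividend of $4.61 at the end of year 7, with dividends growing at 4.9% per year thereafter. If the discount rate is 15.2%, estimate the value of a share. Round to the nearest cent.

$19.15

Deferred-dividend DDM. At t=6 the remaining stream is a growing perpetuity with first payment D_7 = 4.61.
V_6 = D_7/(r−g) = 4.61/(0.152−0.049) = 44.7573
P₀ = V_6/(1+r)^6 = 44.7573/(1+0.152)^6 = 19.1491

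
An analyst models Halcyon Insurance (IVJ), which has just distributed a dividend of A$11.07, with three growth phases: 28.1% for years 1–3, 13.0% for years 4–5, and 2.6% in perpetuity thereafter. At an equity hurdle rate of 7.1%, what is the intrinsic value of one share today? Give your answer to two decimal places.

A$569.86

Three-stage DDM. Project D₁…D_5; terminal Gordon value at t=5 with g = 0.026; discount at r = 0.071.
D_1 = 14.1807
D_2 = 18.1654
D_3 = 23.2699
D_4 = 26.2950
D_5 = 29.7134
TV_5 = 30.4859/(0.071−0.026) = 677.4648
P₀ = Σ Dₜ/(1+r)ᵗ + TV_5/(1+r)^5 = 569.8637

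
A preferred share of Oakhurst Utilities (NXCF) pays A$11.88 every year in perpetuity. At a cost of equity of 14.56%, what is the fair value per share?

Zero-growth DDM (perpetuity): P₀ = D/r = 11.88 / 0.1456 = 81.5934

A$81.59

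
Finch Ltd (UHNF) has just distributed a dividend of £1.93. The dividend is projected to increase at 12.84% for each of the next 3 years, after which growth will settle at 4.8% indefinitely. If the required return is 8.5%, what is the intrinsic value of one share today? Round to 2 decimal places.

£67.76

Two-stage DDM. Project D₁…D_3 at 0.1284, terminal growth 0.048, discount at r = 0.085.
D_1 = 2.1778
D_2 = 2.4574
D_3 = 2.7730
Terminal value at t=3: TV = D_4/(r−g) = 2.9061/(0.085−0.048) = 78.5427
P₀ = 2.1778/(1+0.085)^1 + 2.4574/(1+0.085)^2 + 2.7730/(1+0.085)^3 + 78.5427/(1+0.085)^3 = 67.7574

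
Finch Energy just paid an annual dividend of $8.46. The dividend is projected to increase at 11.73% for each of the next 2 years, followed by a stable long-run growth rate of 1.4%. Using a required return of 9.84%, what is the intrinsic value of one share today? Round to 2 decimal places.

Two-stage DDM. Project D₁…D_2 at 0.1173, terminal growth 0.014, discount at r = 0.0984.
D_1 = 9.4524
D_2 = 10.5611
Terminal value at t=2: TV = D_3/(r−g) = 10.7090/(0.0984−0.014) = 126.8836
P₀ = 9.4524/(1+0.0984)^1 + 10.5611/(1+0.0984)^2 + 126.8836/(1+0.0984)^2 = 122.5274

$122.53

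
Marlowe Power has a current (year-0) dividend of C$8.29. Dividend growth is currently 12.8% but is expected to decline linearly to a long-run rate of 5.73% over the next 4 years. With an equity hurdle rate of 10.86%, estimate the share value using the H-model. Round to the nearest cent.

C$193.71

H-model: P₀ = D₀[(1+g_L) + H(g_S−g_L)]/(r−g_L), with H = 4/2 = 2.
P₀ = 8.29 × [(1+0.0573) + 2×(0.128−0.0573)] / (0.1086−0.0573)
   = 8.29 × 1.1987 / 0.0513 = 193.7081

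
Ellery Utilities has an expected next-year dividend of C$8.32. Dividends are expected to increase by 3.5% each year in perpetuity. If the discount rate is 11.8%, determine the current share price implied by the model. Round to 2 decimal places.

C$100.24

Gordon growth model: P₀ = D₁/(r − g), with D₁ = 8.32 given directly.
P₀ = 8.3200 / (0.118 − 0.035) = 8.3200 / 0.083 = 100.2410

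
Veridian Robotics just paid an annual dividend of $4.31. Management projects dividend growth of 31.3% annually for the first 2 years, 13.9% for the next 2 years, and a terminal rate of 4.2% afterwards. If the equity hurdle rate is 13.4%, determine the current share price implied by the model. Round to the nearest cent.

Three-stage DDM. Project D₁…D_4; terminal Gordon value at t=4 with g = 0.042; discount at r = 0.134.
D_1 = 5.6590
D_2 = 7.4303
D_3 = 8.4631
D_4 = 9.6395
TV_4 = 10.0444/(0.134−0.042) = 109.1777
P₀ = Σ Dₜ/(1+r)ᵗ + TV_4/(1+r)^4 = 88.4220

$88.42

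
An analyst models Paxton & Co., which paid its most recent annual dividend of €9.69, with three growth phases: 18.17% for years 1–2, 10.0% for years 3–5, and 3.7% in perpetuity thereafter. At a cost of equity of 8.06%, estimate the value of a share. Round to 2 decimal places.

€348.94

Three-stage DDM. Project D₁…D_5; terminal Gordon value at t=5 with g = 0.037; discount at r = 0.0806.
D_1 = 11.4507
D_2 = 13.5313
D_3 = 14.8844
D_4 = 16.3728
D_5 = 18.0101
TV_5 = 18.6765/(0.0806−0.037) = 428.3597
P₀ = Σ Dₜ/(1+r)ᵗ + TV_5/(1+r)^5 = 348.9377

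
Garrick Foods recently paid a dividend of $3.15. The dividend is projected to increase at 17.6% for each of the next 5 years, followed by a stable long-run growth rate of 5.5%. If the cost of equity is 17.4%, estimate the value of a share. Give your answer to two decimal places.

$44.00

Two-stage DDM. Project D₁…D_5 at 0.176, terminal growth 0.055, discount at r = 0.174.
D_1 = 3.7044
D_2 = 4.3564
D_3 = 5.1231
D_4 = 6.0248
D_5 = 7.0851
Terminal value at t=5: TV = D_6/(r−g) = 7.4748/(0.174−0.055) = 62.8135
P₀ = 3.7044/(1+0.174)^1 + 4.3564/(1+0.174)^2 + 5.1231/(1+0.174)^3 + 6.0248/(1+0.174)^4 + 7.0851/(1+0.174)^5 + 62.8135/(1+0.174)^5 = 43.9958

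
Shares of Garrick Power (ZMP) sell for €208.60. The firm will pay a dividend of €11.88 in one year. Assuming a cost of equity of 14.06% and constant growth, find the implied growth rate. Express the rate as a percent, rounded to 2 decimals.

From P₀ = D₁/(r − g), the implied growth is g = r − D₁/P₀.
g = 0.1406 − 11.88/208.60 = 0.1406 − 0.05695 = 0.08365

8.36%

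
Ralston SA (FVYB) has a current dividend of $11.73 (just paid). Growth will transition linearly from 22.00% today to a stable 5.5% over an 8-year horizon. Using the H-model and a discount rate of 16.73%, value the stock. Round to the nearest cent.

$179.14

H-model: P₀ = D₀[(1+g_L) + H(g_S−g_L)]/(r−g_L), with H = 8/2 = 4.
P₀ = 11.73 × [(1+0.055) + 4×(0.22−0.055)] / (0.1673−0.055)
   = 11.73 × 1.7150 / 0.1123 = 179.1358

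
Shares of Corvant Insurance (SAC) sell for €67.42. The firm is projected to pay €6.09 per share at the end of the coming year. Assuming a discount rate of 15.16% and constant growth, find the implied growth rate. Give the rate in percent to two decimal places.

6.13%

From P₀ = D₁/(r − g), the implied growth is g = r − D₁/P₀.
g = 0.1516 − 6.09/67.42 = 0.1516 − 0.09033 = 0.06127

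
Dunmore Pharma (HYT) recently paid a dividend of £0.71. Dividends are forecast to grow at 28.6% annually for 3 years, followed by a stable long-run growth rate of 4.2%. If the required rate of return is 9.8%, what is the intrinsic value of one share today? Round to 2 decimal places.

£24.17

Two-stage DDM. Project D₁…D_3 at 0.286, terminal growth 0.042, discount at r = 0.098.
D_1 = 0.9131
D_2 = 1.1742
D_3 = 1.5100
Terminal value at t=3: TV = D_4/(r−g) = 1.5734/(0.098−0.042) = 28.0971
P₀ = 0.9131/(1+0.098)^1 + 1.1742/(1+0.098)^2 + 1.5100/(1+0.098)^3 + 28.0971/(1+0.098)^3 = 24.1715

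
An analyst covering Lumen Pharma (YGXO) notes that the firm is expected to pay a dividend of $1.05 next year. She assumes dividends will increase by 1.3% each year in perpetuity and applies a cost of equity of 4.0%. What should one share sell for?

Gordon growth model: P₀ = D₁/(r − g), with D₁ = 1.05 given directly.
P₀ = 1.0500 / (0.04 − 0.013) = 1.0500 / 0.027 = 38.8889

$38.89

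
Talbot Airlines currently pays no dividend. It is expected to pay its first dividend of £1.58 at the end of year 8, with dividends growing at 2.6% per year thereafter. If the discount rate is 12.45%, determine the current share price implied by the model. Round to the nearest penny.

Deferred-dividend DDM. At t=7 the remaining stream is a growing perpetuity with first payment D_8 = 1.58.
V_7 = D_8/(r−g) = 1.58/(0.1245−0.026) = 16.0406
P₀ = V_7/(1+r)^7 = 16.0406/(1+0.1245)^7 = 7.0551

£7.06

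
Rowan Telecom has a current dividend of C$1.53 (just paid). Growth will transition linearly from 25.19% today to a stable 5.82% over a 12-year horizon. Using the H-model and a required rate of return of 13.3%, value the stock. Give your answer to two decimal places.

C$45.42

H-model: P₀ = D₀[(1+g_L) + H(g_S−g_L)]/(r−g_L), with H = 12/2 = 6.
P₀ = 1.53 × [(1+0.0582) + 6×(0.2519−0.0582)] / (0.133−0.0582)
   = 1.53 × 2.2204 / 0.0748 = 45.4173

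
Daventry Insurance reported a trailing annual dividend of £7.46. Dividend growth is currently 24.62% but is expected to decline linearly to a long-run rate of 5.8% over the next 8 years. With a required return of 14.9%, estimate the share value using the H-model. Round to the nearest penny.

H-model: P₀ = D₀[(1+g_L) + H(g_S−g_L)]/(r−g_L), with H = 8/2 = 4.
P₀ = 7.46 × [(1+0.058) + 4×(0.2462−0.058)] / (0.149−0.058)
   = 7.46 × 1.8108 / 0.091 = 148.4458

£148.45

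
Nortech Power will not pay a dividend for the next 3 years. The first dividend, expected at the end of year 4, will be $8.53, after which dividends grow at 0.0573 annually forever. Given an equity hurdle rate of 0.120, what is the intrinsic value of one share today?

Deferred-dividend DDM. At t=3 the remaining stream is a growing perpetuity with first payment D_4 = 8.53.
V_3 = D_4/(r−g) = 8.53/(0.12−0.0573) = 136.0447
P₀ = V_3/(1+r)^3 = 136.0447/(1+0.12)^3 = 96.8339

$96.83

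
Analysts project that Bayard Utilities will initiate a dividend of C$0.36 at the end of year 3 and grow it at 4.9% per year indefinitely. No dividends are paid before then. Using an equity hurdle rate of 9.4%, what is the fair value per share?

C$6.68

Deferred-dividend DDM. At t=2 the remaining stream is a growing perpetuity with first payment D_3 = 0.36.
V_2 = D_3/(r−g) = 0.36/(0.094−0.049) = 8.0000
P₀ = V_2/(1+r)^2 = 8.0000/(1+0.094)^2 = 6.6843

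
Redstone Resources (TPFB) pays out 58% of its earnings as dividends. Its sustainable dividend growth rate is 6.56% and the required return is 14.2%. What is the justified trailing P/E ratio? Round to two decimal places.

8.09

Justified trailing P/E = b(1+g)/(r−g) = 0.58×(1+0.0656)/(0.142−0.0656) = 8.0896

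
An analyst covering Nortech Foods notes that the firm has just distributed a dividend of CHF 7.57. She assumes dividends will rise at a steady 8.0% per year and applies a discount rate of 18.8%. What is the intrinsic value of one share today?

Gordon growth model: P₀ = D₁/(r − g). D₁ = 7.57 × (1 + 0.08) = 8.1756.
P₀ = 8.1756 / (0.188 − 0.08) = 8.1756 / 0.108 = 75.7000

CHF 75.70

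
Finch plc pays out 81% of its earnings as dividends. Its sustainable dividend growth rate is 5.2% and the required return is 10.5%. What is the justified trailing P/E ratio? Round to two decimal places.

16.08

Justified trailing P/E = b(1+g)/(r−g) = 0.81×(1+0.052)/(0.105−0.052) = 16.0777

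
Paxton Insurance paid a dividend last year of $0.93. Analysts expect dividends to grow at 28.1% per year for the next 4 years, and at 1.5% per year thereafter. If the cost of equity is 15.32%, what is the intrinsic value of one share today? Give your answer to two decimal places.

Two-stage DDM. Project D₁…D_4 at 0.281, terminal growth 0.015, discount at r = 0.1532.
D_1 = 1.1913
D_2 = 1.5261
D_3 = 1.9549
D_4 = 2.5043
Terminal value at t=4: TV = D_5/(r−g) = 2.5418/(0.1532−0.015) = 18.3924
P₀ = 1.1913/(1+0.1532)^1 + 1.5261/(1+0.1532)^2 + 1.9549/(1+0.1532)^3 + 2.5043/(1+0.1532)^4 + 18.3924/(1+0.1532)^4 = 15.2710

$15.27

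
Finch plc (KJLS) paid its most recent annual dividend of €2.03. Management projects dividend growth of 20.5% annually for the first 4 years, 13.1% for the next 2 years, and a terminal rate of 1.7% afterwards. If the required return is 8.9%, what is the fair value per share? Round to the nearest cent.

€63.33

Three-stage DDM. Project D₁…D_6; terminal Gordon value at t=6 with g = 0.017; discount at r = 0.089.
D_1 = 2.4461
D_2 = 2.9476
D_3 = 3.5519
D_4 = 4.2800
D_5 = 4.8407
D_6 = 5.4748
TV_6 = 5.5679/(0.089−0.017) = 77.3318
P₀ = Σ Dₜ/(1+r)ᵗ + TV_6/(1+r)^6 = 63.3333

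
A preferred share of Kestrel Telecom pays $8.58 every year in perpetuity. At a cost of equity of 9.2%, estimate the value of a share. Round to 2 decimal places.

Zero-growth DDM (perpetuity): P₀ = D/r = 8.58 / 0.092 = 93.2609

$93.26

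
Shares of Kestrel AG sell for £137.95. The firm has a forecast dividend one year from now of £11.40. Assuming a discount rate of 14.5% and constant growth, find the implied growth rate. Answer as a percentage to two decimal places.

From P₀ = D₁/(r − g), the implied growth is g = r − D₁/P₀.
g = 0.145 − 11.40/137.95 = 0.145 − 0.08264 = 0.06236

6.24%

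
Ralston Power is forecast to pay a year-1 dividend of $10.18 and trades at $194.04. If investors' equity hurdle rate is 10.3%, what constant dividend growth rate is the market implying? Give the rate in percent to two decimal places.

5.05%

From P₀ = D₁/(r − g), the implied growth is g = r − D₁/P₀.
g = 0.103 − 10.18/194.04 = 0.103 − 0.05246 = 0.05054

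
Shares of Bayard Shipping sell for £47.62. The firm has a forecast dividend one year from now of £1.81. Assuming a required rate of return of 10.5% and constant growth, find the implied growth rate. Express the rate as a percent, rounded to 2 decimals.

From P₀ = D₁/(r − g), the implied growth is g = r − D₁/P₀.
g = 0.105 − 1.81/47.62 = 0.105 − 0.03801 = 0.06699

6.70%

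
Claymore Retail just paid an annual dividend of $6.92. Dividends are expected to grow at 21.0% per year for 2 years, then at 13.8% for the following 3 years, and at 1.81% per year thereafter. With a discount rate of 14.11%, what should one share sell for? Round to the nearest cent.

$102.22

Three-stage DDM. Project D₁…D_5; terminal Gordon value at t=5 with g = 0.0181; discount at r = 0.1411.
D_1 = 8.3732
D_2 = 10.1316
D_3 = 11.5297
D_4 = 13.1208
D_5 = 14.9315
TV_5 = 15.2018/(0.1411−0.0181) = 123.5916
P₀ = Σ Dₜ/(1+r)ᵗ + TV_5/(1+r)^5 = 102.2156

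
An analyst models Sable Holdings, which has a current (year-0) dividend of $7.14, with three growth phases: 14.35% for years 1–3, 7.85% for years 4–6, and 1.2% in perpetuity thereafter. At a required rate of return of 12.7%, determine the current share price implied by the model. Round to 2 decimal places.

Three-stage DDM. Project D₁…D_6; terminal Gordon value at t=6 with g = 0.012; discount at r = 0.127.
D_1 = 8.1646
D_2 = 9.3362
D_3 = 10.6760
D_4 = 11.5140
D_5 = 12.4179
D_6 = 13.3927
TV_6 = 13.5534/(0.127−0.012) = 117.8555
P₀ = Σ Dₜ/(1+r)ᵗ + TV_6/(1+r)^6 = 100.0752

$100.08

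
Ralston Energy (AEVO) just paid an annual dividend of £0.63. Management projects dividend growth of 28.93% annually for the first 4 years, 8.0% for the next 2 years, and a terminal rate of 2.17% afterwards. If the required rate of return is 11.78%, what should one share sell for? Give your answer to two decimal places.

£16.83

Three-stage DDM. Project D₁…D_6; terminal Gordon value at t=6 with g = 0.0217; discount at r = 0.1178.
D_1 = 0.8123
D_2 = 1.0472
D_3 = 1.3502
D_4 = 1.7408
D_5 = 1.8801
D_6 = 2.0305
TV_6 = 2.0746/(0.1178−0.0217) = 21.5876
P₀ = Σ Dₜ/(1+r)ᵗ + TV_6/(1+r)^6 = 16.8316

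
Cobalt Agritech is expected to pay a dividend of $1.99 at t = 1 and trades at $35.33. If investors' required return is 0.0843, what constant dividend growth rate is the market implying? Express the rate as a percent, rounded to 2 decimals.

2.80%

From P₀ = D₁/(r − g), the implied growth is g = r − D₁/P₀.
g = 0.0843 − 1.99/35.33 = 0.0843 − 0.05633 = 0.02797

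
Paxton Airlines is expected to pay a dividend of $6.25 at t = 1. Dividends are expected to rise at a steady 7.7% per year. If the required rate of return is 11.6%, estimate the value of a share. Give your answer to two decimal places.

Gordon growth model: P₀ = D₁/(r − g), with D₁ = 6.25 given directly.
P₀ = 6.2500 / (0.116 − 0.077) = 6.2500 / 0.039 = 160.2564

$160.26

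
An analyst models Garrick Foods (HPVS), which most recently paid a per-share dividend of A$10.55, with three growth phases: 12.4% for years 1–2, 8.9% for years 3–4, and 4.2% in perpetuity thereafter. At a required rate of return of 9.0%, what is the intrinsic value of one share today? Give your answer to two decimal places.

A$287.59

Three-stage DDM. Project D₁…D_4; terminal Gordon value at t=4 with g = 0.042; discount at r = 0.09.
D_1 = 11.8582
D_2 = 13.3286
D_3 = 14.5149
D_4 = 15.8067
TV_4 = 16.4706/(0.09−0.042) = 343.1368
P₀ = Σ Dₜ/(1+r)ᵗ + TV_4/(1+r)^4 = 287.5903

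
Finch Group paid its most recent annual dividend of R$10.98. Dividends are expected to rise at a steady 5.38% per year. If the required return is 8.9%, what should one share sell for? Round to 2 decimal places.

R$328.71

Gordon growth model: P₀ = D₁/(r − g). D₁ = 10.98 × (1 + 0.0538) = 11.5707.
P₀ = 11.5707 / (0.089 − 0.0538) = 11.5707 / 0.0352 = 328.7137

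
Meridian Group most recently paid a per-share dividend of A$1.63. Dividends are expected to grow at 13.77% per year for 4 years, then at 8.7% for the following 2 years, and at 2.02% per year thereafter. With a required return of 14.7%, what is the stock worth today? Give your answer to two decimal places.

Three-stage DDM. Project D₁…D_6; terminal Gordon value at t=6 with g = 0.0202; discount at r = 0.147.
D_1 = 1.8545
D_2 = 2.1098
D_3 = 2.4003
D_4 = 2.7309
D_5 = 2.9684
D_6 = 3.2267
TV_6 = 3.2919/(0.147−0.0202) = 25.9611
P₀ = Σ Dₜ/(1+r)ᵗ + TV_6/(1+r)^6 = 20.7022

A$20.70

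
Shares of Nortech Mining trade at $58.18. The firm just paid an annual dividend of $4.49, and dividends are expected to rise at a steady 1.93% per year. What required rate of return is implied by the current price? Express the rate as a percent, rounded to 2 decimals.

9.80%

Rearranging the constant-growth DDM: r = D₁/P₀ + g.
D₁ = 4.49 × (1 + 0.0193) = 4.5767.
r = 4.5767 / 58.18 + 0.0193 = 0.07866 + 0.0193 = 0.09796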